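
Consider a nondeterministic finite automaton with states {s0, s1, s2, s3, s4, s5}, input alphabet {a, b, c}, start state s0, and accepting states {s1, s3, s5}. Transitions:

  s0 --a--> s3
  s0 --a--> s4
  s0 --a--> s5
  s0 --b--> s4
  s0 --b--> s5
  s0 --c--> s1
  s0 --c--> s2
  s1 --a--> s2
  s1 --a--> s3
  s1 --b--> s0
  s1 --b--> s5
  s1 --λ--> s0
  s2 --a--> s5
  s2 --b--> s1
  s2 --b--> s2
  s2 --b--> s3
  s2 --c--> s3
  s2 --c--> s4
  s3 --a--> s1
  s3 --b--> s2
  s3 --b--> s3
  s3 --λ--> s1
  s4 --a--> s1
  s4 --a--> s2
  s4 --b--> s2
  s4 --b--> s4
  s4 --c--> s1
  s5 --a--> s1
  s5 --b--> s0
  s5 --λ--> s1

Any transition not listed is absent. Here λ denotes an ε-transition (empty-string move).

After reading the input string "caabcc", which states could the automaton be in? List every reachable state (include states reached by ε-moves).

Start in {s0}.
Read 'c': s0→{s1, s2}; union {s1, s2}; ε-closure = {s0, s1, s2}.
Read 'a': s0→{s3, s4, s5}, s1→{s2, s3}, s2→{s5}; union {s2, s3, s4, s5}; ε-closure = {s0, s1, s2, s3, s4, s5}.
Read 'a': s0→{s3, s4, s5}, s1→{s2, s3}, s2→{s5}, s3→{s1}, s4→{s1, s2}, s5→{s1}; union {s1, s2, s3, s4, s5}; ε-closure = {s0, s1, s2, s3, s4, s5}.
Read 'b': s0→{s4, s5}, s1→{s0, s5}, s2→{s1, s2, s3}, s3→{s2, s3}, s4→{s2, s4}, s5→{s0}; now {s0, s1, s2, s3, s4, s5}.
Read 'c': s0→{s1, s2}, s1→∅, s2→{s3, s4}, s3→∅, s4→{s1}, s5→∅; union {s1, s2, s3, s4}; ε-closure = {s0, s1, s2, s3, s4}.
Read 'c': s0→{s1, s2}, s1→∅, s2→{s3, s4}, s3→∅, s4→{s1}; union {s1, s2, s3, s4}; ε-closure = {s0, s1, s2, s3, s4}.

{s0, s1, s2, s3, s4}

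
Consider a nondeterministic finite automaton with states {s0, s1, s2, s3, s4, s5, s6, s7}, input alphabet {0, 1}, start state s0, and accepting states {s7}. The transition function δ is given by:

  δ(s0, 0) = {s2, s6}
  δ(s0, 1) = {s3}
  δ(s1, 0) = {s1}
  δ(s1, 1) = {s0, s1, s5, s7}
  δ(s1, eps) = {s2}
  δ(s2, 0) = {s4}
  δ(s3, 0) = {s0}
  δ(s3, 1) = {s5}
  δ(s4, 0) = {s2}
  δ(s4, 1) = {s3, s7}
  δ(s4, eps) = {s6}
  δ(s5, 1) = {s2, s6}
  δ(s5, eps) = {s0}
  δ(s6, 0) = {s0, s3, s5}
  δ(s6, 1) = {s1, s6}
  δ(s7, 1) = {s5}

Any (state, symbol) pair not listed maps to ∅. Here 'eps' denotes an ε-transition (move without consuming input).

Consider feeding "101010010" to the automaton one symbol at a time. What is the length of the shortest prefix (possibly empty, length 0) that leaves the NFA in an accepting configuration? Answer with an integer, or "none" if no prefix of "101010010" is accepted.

Start in {s0}.
Read '1': s0→{s3}; now {s3}.
Read '0': s3→{s0}; now {s0}.
Read '1': s0→{s3}; now {s3}.
Read '0': s3→{s0}; now {s0}.
Read '1': s0→{s3}; now {s3}.
Read '0': s3→{s0}; now {s0}.
Read '0': s0→{s2, s6}; now {s2, s6}.
Read '1': s2→∅, s6→{s1, s6}; union {s1, s6}; ε-closure = {s1, s2, s6}.
Read '0': s1→{s1}, s2→{s4}, s6→{s0, s3, s5}; union {s0, s1, s3, s4, s5}; ε-closure = {s0, s1, s2, s3, s4, s5, s6}.
No reachable set along the way intersects F.

none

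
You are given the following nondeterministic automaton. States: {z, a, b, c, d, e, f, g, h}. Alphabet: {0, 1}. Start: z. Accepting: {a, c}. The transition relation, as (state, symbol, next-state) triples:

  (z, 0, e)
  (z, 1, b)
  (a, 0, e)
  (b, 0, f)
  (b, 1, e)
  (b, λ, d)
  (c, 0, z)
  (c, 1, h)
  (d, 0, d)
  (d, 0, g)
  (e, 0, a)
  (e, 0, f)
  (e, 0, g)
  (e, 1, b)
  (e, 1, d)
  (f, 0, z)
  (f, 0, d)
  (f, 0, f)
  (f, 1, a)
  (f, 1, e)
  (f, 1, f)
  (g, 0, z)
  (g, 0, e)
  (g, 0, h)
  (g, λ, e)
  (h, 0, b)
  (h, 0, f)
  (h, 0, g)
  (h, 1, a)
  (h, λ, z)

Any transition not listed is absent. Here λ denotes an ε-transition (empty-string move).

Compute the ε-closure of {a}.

{a}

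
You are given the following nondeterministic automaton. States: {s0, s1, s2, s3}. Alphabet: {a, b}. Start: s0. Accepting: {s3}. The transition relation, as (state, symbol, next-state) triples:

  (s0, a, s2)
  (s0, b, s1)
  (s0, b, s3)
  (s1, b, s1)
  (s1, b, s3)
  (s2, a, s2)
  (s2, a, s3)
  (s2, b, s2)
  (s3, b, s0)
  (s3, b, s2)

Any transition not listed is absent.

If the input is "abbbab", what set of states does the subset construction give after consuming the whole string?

Start in {s0}.
Read 'a': s0→{s2}; now {s2}.
Read 'b': s2→{s2}; now {s2}.
Read 'b': s2→{s2}; now {s2}.
Read 'b': s2→{s2}; now {s2}.
Read 'a': s2→{s2, s3}; now {s2, s3}.
Read 'b': s2→{s2}, s3→{s0, s2}; now {s0, s2}.

{s0, s2}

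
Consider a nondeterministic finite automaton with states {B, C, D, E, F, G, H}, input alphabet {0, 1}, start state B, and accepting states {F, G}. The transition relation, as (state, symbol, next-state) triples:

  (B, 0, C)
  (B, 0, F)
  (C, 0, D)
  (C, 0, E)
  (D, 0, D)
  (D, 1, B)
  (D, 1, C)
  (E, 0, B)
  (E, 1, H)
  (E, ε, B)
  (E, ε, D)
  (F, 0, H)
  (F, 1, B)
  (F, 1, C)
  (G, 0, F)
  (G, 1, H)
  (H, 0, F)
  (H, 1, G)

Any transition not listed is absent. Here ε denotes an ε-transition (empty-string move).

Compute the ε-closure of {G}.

{G}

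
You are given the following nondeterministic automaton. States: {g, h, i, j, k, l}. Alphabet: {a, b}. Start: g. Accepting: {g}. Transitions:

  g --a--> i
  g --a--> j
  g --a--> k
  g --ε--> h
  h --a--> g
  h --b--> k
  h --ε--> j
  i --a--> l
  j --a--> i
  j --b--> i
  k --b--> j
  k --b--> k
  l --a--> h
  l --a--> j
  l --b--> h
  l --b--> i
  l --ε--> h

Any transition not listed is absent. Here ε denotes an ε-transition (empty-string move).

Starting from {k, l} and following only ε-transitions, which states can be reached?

{h, j, k, l}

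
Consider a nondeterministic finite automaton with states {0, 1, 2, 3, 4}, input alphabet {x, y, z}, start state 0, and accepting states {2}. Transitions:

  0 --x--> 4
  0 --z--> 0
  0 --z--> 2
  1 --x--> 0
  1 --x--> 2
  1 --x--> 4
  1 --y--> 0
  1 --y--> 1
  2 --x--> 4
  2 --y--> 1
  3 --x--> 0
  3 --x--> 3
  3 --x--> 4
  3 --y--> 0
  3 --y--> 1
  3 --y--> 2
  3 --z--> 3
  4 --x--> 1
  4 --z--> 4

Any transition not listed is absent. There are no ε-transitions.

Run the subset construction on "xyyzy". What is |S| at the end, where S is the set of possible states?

0

Start in {0}.
Read 'x': {0} → {4}.
Read 'y': {4} → ∅.
The set is empty and remains empty for the remaining 3 symbols.
That set has 0 states.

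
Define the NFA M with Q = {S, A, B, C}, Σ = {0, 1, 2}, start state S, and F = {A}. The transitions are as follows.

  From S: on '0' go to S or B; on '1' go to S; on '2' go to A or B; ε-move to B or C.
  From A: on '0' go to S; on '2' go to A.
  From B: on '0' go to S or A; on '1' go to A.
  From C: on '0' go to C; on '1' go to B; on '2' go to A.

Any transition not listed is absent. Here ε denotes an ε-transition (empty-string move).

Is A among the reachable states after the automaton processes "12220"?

No

Start: ε-closure({S}) = {S, B, C}.
Read '1': S→{S}, B→{A}, C→{B}; union {S, A, B}; ε-closure = {S, A, B, C}.
Read '2': S→{A, B}, A→{A}, B→∅, C→{A}; now {A, B}.
Read '2': A→{A}, B→∅; now {A}.
Read '2': A→{A}; now {A}.
Read '0': A→{S}; union {S}; ε-closure = {S, B, C}.
State A is not in {S, B, C}.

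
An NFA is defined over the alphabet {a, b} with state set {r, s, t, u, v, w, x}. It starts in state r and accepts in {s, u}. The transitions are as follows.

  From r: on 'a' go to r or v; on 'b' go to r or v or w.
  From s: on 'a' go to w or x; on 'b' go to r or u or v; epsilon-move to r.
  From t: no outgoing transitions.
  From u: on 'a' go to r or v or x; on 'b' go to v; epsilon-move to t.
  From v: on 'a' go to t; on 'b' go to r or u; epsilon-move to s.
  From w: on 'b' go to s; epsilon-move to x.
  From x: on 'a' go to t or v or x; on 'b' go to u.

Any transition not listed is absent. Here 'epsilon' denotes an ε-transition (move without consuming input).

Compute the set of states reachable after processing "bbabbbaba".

Start in {r}.
Read 'b': r→{r, v, w}; union {r, v, w}; ε-closure = {r, s, v, w, x}.
Read 'b': r→{r, v, w}, s→{r, u, v}, v→{r, u}, w→{s}, x→{u}; union {r, s, u, v, w}; ε-closure = {r, s, t, u, v, w, x}.
Read 'a': r→{r, v}, s→{w, x}, t→∅, u→{r, v, x}, v→{t}, w→∅, x→{t, v, x}; union {r, t, v, w, x}; ε-closure = {r, s, t, v, w, x}.
Read 'b': r→{r, v, w}, s→{r, u, v}, t→∅, v→{r, u}, w→{s}, x→{u}; union {r, s, u, v, w}; ε-closure = {r, s, t, u, v, w, x}.
Read 'b': r→{r, v, w}, s→{r, u, v}, t→∅, u→{v}, v→{r, u}, w→{s}, x→{u}; union {r, s, u, v, w}; ε-closure = {r, s, t, u, v, w, x}.
Read 'b': r→{r, v, w}, s→{r, u, v}, t→∅, u→{v}, v→{r, u}, w→{s}, x→{u}; union {r, s, u, v, w}; ε-closure = {r, s, t, u, v, w, x}.
Read 'a': r→{r, v}, s→{w, x}, t→∅, u→{r, v, x}, v→{t}, w→∅, x→{t, v, x}; union {r, t, v, w, x}; ε-closure = {r, s, t, v, w, x}.
Read 'b': r→{r, v, w}, s→{r, u, v}, t→∅, v→{r, u}, w→{s}, x→{u}; union {r, s, u, v, w}; ε-closure = {r, s, t, u, v, w, x}.
Read 'a': r→{r, v}, s→{w, x}, t→∅, u→{r, v, x}, v→{t}, w→∅, x→{t, v, x}; union {r, t, v, w, x}; ε-closure = {r, s, t, v, w, x}.

{r, s, t, v, w, x}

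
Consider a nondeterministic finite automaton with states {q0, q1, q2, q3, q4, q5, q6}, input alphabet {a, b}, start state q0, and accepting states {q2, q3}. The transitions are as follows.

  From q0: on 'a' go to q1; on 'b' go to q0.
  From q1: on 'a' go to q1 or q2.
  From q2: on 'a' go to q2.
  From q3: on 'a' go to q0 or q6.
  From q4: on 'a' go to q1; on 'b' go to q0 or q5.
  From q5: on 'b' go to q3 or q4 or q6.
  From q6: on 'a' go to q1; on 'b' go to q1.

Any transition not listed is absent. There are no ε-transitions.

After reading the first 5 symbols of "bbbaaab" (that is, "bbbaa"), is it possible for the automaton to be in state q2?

Start in {q0}.
Read 'b': q0→{q0}; now {q0}.
Read 'b': q0→{q0}; now {q0}.
Read 'b': q0→{q0}; now {q0}.
Read 'a': q0→{q1}; now {q1}.
Read 'a': q1→{q1, q2}; now {q1, q2}.
State q2 is in {q1, q2}.

Yes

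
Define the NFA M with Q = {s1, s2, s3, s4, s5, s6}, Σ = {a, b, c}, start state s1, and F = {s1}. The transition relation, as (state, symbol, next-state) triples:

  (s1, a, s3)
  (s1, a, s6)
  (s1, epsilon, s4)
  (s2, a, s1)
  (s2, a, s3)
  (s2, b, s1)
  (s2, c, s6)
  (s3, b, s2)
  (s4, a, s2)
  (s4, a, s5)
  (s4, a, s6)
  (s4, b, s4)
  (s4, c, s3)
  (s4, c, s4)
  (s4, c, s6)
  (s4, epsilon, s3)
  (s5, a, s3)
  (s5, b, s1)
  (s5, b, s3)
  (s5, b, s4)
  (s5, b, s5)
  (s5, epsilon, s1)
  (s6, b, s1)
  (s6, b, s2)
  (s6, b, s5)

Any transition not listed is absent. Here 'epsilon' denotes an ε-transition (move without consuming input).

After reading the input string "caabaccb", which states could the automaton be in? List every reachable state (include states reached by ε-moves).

{s1, s2, s3, s4, s5}

Start: ε-closure({s1}) = {s1, s3, s4}.
Read 'c': s1→∅, s3→∅, s4→{s3, s4, s6}; now {s3, s4, s6}.
Read 'a': s3→∅, s4→{s2, s5, s6}, s6→∅; union {s2, s5, s6}; ε-closure = {s1, s2, s3, s4, s5, s6}.
Read 'a': s1→{s3, s6}, s2→{s1, s3}, s3→∅, s4→{s2, s5, s6}, s5→{s3}, s6→∅; union {s1, s2, s3, s5, s6}; ε-closure = {s1, s2, s3, s4, s5, s6}.
Read 'b': s1→∅, s2→{s1}, s3→{s2}, s4→{s4}, s5→{s1, s3, s4, s5}, s6→{s1, s2, s5}; now {s1, s2, s3, s4, s5}.
Read 'a': s1→{s3, s6}, s2→{s1, s3}, s3→∅, s4→{s2, s5, s6}, s5→{s3}; union {s1, s2, s3, s5, s6}; ε-closure = {s1, s2, s3, s4, s5, s6}.
Read 'c': s1→∅, s2→{s6}, s3→∅, s4→{s3, s4, s6}, s5→∅, s6→∅; now {s3, s4, s6}.
Read 'c': s3→∅, s4→{s3, s4, s6}, s6→∅; now {s3, s4, s6}.
Read 'b': s3→{s2}, s4→{s4}, s6→{s1, s2, s5}; union {s1, s2, s4, s5}; ε-closure = {s1, s2, s3, s4, s5}.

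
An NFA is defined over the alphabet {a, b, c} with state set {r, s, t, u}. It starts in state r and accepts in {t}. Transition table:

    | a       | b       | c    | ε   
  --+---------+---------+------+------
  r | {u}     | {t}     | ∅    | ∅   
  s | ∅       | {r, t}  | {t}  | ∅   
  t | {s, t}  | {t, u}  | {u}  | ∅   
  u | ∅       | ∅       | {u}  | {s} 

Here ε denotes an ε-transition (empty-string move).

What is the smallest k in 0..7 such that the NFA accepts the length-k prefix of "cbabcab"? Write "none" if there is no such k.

none

Start in {r}.
Read 'c': {r} → ∅.
The set is empty and remains empty for the remaining 6 symbols.
No reachable set along the way intersects F.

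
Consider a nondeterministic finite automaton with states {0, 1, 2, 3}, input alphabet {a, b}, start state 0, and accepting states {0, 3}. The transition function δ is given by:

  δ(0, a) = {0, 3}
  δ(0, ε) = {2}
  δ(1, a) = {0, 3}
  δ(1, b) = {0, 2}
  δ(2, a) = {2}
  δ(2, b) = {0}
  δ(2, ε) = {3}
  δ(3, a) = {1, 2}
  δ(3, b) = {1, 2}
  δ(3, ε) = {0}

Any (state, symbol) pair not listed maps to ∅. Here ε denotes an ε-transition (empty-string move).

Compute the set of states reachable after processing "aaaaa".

Start: ε-closure({0}) = {0, 2, 3}.
Read 'a': {0, 2, 3} → {0, 1, 2, 3}.
Read 'a': {0, 1, 2, 3} → {0, 1, 2, 3}.
Read 'a': {0, 1, 2, 3} → {0, 1, 2, 3}.
Read 'a': {0, 1, 2, 3} → {0, 1, 2, 3}.
Read 'a': {0, 1, 2, 3} → {0, 1, 2, 3}.

{0, 1, 2, 3}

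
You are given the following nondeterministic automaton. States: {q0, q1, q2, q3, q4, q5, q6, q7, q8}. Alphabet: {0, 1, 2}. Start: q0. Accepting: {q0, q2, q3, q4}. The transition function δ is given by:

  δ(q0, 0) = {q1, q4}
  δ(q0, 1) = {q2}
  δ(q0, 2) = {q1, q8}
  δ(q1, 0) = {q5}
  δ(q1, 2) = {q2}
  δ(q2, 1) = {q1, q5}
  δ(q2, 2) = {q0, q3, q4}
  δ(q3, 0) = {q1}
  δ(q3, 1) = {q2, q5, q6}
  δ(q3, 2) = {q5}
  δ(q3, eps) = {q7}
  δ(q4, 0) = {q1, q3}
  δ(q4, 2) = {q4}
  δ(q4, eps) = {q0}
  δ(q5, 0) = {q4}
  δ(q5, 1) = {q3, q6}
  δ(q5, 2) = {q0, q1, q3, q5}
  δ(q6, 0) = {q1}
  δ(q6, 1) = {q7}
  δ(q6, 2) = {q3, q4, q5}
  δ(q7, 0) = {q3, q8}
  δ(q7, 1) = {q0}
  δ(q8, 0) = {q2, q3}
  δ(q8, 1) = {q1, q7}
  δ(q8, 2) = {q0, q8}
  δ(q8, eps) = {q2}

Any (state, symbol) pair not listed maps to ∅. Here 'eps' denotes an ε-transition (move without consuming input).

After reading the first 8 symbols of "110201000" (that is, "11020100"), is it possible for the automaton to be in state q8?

Yes

Start in {q0}.
Read '1': q0→{q2}; now {q2}.
Read '1': q2→{q1, q5}; now {q1, q5}.
Read '0': q1→{q5}, q5→{q4}; union {q4, q5}; ε-closure = {q0, q4, q5}.
Read '2': q0→{q1, q8}, q4→{q4}, q5→{q0, q1, q3, q5}; union {q0, q1, q3, q4, q5, q8}; ε-closure = {q0, q1, q2, q3, q4, q5, q7, q8}.
Read '0': q0→{q1, q4}, q1→{q5}, q2→∅, q3→{q1}, q4→{q1, q3}, q5→{q4}, q7→{q3, q8}, q8→{q2, q3}; union {q1, q2, q3, q4, q5, q8}; ε-closure = {q0, q1, q2, q3, q4, q5, q7, q8}.
Read '1': q0→{q2}, q1→∅, q2→{q1, q5}, q3→{q2, q5, q6}, q4→∅, q5→{q3, q6}, q7→{q0}, q8→{q1, q7}; now {q0, q1, q2, q3, q5, q6, q7}.
Read '0': q0→{q1, q4}, q1→{q5}, q2→∅, q3→{q1}, q5→{q4}, q6→{q1}, q7→{q3, q8}; union {q1, q3, q4, q5, q8}; ε-closure = {q0, q1, q2, q3, q4, q5, q7, q8}.
Read '0': q0→{q1, q4}, q1→{q5}, q2→∅, q3→{q1}, q4→{q1, q3}, q5→{q4}, q7→{q3, q8}, q8→{q2, q3}; union {q1, q2, q3, q4, q5, q8}; ε-closure = {q0, q1, q2, q3, q4, q5, q7, q8}.
State q8 is in {q0, q1, q2, q3, q4, q5, q7, q8}.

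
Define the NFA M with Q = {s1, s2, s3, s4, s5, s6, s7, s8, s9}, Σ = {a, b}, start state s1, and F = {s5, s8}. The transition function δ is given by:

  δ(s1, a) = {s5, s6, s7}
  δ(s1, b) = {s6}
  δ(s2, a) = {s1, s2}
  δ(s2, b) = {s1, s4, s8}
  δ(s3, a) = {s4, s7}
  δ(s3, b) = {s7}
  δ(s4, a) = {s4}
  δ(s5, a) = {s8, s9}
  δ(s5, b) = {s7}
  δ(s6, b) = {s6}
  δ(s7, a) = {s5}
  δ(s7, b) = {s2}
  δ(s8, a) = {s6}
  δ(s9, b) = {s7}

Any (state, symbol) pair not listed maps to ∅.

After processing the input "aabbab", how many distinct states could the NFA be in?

Start in {s1}.
Read 'a': s1→{s5, s6, s7}; now {s5, s6, s7}.
Read 'a': s5→{s8, s9}, s6→∅, s7→{s5}; now {s5, s8, s9}.
Read 'b': s5→{s7}, s8→∅, s9→{s7}; now {s7}.
Read 'b': s7→{s2}; now {s2}.
Read 'a': s2→{s1, s2}; now {s1, s2}.
Read 'b': s1→{s6}, s2→{s1, s4, s8}; now {s1, s4, s6, s8}.
That set has 4 states.

4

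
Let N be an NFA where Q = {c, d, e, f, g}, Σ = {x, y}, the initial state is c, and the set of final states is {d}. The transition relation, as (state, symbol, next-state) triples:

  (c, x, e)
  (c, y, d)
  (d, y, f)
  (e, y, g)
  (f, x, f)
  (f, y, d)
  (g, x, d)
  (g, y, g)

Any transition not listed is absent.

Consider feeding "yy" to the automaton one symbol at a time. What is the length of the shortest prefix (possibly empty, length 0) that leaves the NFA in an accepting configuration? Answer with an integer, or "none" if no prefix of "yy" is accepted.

1

Start in {c}.
Read 'y': c→{d}; now {d}.
None of the earlier sets intersect F, but {d} does.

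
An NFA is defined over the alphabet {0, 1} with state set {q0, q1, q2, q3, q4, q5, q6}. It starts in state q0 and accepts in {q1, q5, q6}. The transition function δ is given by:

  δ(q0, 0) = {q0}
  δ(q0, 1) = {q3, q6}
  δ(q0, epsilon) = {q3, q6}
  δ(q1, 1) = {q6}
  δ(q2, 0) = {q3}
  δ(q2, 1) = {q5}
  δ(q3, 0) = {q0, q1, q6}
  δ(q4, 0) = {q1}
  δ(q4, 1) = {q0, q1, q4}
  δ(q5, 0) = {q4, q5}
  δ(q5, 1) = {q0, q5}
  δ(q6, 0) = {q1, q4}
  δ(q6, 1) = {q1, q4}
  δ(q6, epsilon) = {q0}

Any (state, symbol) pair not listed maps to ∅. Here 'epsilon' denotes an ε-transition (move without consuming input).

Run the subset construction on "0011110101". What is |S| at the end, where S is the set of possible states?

5

Start: ε-closure({q0}) = {q0, q3, q6}.
Read '0': {q0, q3, q6} → {q0, q1, q3, q4, q6}.
Read '0': {q0, q1, q3, q4, q6} → {q0, q1, q3, q4, q6}.
Read '1': {q0, q1, q3, q4, q6} → {q0, q1, q3, q4, q6}.
Read '1': {q0, q1, q3, q4, q6} → {q0, q1, q3, q4, q6}.
Read '1': {q0, q1, q3, q4, q6} → {q0, q1, q3, q4, q6}.
Read '1': {q0, q1, q3, q4, q6} → {q0, q1, q3, q4, q6}.
Read '0': {q0, q1, q3, q4, q6} → {q0, q1, q3, q4, q6}.
Read '1': {q0, q1, q3, q4, q6} → {q0, q1, q3, q4, q6}.
Read '0': {q0, q1, q3, q4, q6} → {q0, q1, q3, q4, q6}.
Read '1': {q0, q1, q3, q4, q6} → {q0, q1, q3, q4, q6}.
That set has 5 states.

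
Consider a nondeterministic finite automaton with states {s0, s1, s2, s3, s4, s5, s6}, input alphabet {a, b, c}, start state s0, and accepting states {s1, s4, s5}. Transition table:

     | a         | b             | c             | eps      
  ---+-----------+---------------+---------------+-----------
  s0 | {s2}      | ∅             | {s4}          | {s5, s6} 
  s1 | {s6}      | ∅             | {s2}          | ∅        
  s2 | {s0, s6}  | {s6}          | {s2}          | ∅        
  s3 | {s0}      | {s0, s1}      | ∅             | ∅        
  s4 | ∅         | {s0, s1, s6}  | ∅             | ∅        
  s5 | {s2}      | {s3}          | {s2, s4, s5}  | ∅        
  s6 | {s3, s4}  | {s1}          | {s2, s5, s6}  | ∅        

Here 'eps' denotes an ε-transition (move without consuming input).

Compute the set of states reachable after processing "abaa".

{s0, s3, s4, s5, s6}

Start: ε-closure({s0}) = {s0, s5, s6}.
Read 'a': s0→{s2}, s5→{s2}, s6→{s3, s4}; now {s2, s3, s4}.
Read 'b': s2→{s6}, s3→{s0, s1}, s4→{s0, s1, s6}; union {s0, s1, s6}; ε-closure = {s0, s1, s5, s6}.
Read 'a': s0→{s2}, s1→{s6}, s5→{s2}, s6→{s3, s4}; now {s2, s3, s4, s6}.
Read 'a': s2→{s0, s6}, s3→{s0}, s4→∅, s6→{s3, s4}; union {s0, s3, s4, s6}; ε-closure = {s0, s3, s4, s5, s6}.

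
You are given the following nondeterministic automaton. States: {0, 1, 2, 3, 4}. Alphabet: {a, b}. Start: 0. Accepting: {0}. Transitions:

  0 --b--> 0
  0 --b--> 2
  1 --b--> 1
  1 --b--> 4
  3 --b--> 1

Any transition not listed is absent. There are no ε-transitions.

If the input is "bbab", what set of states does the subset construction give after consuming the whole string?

Start in {0}.
Read 'b': 0→{0, 2}; now {0, 2}.
Read 'b': 0→{0, 2}, 2→∅; now {0, 2}.
Read 'a': 0→∅, 2→∅; now ∅.
The set is empty and remains empty for the remaining 1 symbol.

∅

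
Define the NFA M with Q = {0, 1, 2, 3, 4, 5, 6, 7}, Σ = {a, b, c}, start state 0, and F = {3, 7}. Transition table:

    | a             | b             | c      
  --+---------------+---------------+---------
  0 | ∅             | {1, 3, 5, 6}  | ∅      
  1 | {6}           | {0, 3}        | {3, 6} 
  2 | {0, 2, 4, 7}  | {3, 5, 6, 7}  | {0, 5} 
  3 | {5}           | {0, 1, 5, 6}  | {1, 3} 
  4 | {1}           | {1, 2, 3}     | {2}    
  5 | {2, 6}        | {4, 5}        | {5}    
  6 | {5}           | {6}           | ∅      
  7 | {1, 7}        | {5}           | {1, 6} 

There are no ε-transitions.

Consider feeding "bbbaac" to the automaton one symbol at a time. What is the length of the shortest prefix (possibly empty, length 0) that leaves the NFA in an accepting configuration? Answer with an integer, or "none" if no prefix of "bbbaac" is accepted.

Start in {0}.
Read 'b': 0→{1, 3, 5, 6}; now {1, 3, 5, 6}.
None of the earlier sets intersect F, but {1, 3, 5, 6} does.

1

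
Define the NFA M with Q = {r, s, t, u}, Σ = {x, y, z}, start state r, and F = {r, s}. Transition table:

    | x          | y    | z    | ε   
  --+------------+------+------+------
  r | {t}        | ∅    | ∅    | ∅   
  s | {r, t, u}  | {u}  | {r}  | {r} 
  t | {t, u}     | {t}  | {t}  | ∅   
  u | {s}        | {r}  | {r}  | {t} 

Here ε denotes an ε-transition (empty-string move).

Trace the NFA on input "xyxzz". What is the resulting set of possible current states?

{t}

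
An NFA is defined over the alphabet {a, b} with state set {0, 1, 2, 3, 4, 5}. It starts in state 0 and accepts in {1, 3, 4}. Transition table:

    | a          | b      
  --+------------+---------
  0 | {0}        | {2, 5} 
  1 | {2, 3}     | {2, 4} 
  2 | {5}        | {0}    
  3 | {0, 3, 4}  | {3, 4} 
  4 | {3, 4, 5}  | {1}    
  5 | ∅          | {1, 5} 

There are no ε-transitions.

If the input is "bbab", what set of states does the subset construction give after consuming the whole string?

{0, 2, 3, 4, 5}

Start in {0}.
Read 'b': 0→{2, 5}; now {2, 5}.
Read 'b': 2→{0}, 5→{1, 5}; now {0, 1, 5}.
Read 'a': 0→{0}, 1→{2, 3}, 5→∅; now {0, 2, 3}.
Read 'b': 0→{2, 5}, 2→{0}, 3→{3, 4}; now {0, 2, 3, 4, 5}.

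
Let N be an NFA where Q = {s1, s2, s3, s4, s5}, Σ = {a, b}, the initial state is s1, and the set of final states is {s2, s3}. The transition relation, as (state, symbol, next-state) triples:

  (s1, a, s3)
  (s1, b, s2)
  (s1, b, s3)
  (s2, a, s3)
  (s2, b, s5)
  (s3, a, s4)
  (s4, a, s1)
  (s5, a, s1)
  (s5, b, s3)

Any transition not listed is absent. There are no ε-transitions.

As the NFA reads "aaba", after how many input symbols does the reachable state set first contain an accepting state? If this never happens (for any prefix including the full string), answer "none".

1

Start in {s1}.
Read 'a': {s1} → {s3}.
None of the earlier sets intersect F, but {s3} does.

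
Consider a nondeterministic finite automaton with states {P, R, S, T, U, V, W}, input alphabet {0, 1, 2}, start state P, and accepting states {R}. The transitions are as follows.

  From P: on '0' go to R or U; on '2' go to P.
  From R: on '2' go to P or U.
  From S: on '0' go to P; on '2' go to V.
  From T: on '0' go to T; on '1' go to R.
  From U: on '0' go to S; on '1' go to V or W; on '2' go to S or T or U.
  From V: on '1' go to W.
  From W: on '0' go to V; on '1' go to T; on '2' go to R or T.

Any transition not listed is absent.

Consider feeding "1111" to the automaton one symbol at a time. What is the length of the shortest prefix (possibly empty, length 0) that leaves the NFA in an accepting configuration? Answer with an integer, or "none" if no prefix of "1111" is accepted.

none

Start in {P}.
Read '1': {P} → ∅.
The set is empty and remains empty for the remaining 3 symbols.
No reachable set along the way intersects F.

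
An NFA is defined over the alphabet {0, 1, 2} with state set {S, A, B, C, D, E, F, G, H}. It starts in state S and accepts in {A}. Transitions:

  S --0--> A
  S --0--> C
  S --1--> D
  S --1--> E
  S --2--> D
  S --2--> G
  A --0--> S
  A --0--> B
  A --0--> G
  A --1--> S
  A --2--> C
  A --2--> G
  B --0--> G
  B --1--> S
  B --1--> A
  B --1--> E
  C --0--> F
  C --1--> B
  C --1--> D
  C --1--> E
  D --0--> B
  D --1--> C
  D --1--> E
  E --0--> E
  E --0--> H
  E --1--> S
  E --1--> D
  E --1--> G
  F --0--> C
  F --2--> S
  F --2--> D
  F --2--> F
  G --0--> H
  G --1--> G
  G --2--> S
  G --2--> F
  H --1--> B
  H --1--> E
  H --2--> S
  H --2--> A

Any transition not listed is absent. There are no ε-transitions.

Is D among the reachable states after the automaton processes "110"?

No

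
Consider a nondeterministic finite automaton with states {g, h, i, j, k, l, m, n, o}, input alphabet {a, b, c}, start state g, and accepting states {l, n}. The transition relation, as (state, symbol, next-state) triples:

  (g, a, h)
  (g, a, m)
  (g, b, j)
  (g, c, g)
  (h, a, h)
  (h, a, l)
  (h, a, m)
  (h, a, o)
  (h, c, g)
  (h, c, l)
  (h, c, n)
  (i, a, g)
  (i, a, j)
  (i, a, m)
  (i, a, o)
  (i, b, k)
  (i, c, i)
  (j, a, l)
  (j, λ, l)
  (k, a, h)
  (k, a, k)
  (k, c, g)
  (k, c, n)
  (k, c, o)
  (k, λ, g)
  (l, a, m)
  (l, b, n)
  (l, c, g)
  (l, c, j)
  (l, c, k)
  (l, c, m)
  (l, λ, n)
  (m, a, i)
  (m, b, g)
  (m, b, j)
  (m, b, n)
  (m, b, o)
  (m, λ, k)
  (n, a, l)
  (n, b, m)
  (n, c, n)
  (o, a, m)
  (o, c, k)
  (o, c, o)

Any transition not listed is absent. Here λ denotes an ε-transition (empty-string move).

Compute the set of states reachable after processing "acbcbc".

Start in {g}.
Read 'a': {g} → {g, h, k, m}.
Read 'c': {g, h, k, m} → {g, l, n, o}.
Read 'b': {g, l, n, o} → {g, j, k, l, m, n}.
Read 'c': {g, j, k, l, m, n} → {g, j, k, l, m, n, o}.
Read 'b': {g, j, k, l, m, n, o} → {g, j, k, l, m, n, o}.
Read 'c': {g, j, k, l, m, n, o} → {g, j, k, l, m, n, o}.

{g, j, k, l, m, n, o}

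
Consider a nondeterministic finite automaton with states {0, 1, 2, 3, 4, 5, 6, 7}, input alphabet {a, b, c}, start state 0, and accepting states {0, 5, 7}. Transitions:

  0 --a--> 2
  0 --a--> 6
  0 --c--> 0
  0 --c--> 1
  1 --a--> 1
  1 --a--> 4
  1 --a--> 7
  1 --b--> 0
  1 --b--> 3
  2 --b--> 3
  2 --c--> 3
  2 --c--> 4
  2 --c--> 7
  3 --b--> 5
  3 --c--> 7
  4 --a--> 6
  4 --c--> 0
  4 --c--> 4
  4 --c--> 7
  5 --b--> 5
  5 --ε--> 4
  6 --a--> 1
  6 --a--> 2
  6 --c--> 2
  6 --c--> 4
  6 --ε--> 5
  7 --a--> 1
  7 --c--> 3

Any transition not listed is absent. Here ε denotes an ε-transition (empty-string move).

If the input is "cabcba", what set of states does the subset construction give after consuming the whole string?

{2, 4, 5, 6}

Start in {0}.
Read 'c': 0→{0, 1}; now {0, 1}.
Read 'a': 0→{2, 6}, 1→{1, 4, 7}; union {1, 2, 4, 6, 7}; ε-closure = {1, 2, 4, 5, 6, 7}.
Read 'b': 1→{0, 3}, 2→{3}, 4→∅, 5→{5}, 6→∅, 7→∅; union {0, 3, 5}; ε-closure = {0, 3, 4, 5}.
Read 'c': 0→{0, 1}, 3→{7}, 4→{0, 4, 7}, 5→∅; now {0, 1, 4, 7}.
Read 'b': 0→∅, 1→{0, 3}, 4→∅, 7→∅; now {0, 3}.
Read 'a': 0→{2, 6}, 3→∅; union {2, 6}; ε-closure = {2, 4, 5, 6}.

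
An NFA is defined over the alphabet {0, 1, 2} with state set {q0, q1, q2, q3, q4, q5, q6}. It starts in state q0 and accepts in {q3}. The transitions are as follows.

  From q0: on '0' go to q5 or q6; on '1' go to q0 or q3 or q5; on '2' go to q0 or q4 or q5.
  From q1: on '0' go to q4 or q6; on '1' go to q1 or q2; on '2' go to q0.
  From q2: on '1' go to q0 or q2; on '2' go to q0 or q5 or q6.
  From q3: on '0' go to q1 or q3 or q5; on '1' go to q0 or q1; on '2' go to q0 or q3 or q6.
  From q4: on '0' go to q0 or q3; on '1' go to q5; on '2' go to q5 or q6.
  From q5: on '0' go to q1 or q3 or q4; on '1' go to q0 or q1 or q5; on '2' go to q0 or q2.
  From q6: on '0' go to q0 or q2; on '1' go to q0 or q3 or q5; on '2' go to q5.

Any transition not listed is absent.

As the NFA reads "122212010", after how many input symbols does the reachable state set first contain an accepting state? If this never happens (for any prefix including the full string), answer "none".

Start in {q0}.
Read '1': {q0} → {q0, q3, q5}.
None of the earlier sets intersect F, but {q0, q3, q5} does.

1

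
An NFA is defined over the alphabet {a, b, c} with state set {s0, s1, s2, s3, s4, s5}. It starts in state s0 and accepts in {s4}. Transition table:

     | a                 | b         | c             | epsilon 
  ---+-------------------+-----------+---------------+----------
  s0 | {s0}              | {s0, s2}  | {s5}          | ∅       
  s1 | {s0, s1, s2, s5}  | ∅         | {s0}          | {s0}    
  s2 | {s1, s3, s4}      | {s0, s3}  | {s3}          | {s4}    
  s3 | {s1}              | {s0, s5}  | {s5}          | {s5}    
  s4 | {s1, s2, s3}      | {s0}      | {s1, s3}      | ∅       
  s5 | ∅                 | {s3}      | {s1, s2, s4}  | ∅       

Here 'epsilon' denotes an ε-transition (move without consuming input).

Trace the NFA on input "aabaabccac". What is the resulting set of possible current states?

{s0, s1, s2, s3, s4, s5}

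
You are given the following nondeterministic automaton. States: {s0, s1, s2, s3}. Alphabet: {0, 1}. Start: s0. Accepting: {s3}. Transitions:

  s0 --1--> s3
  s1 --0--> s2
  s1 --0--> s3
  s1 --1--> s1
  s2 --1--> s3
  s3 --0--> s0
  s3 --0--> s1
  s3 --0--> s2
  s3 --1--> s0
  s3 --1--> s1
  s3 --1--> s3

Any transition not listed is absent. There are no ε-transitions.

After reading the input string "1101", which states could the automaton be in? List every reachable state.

Start in {s0}.
Read '1': {s0} → {s3}.
Read '1': {s3} → {s0, s1, s3}.
Read '0': {s0, s1, s3} → {s0, s1, s2, s3}.
Read '1': {s0, s1, s2, s3} → {s0, s1, s3}.

{s0, s1, s3}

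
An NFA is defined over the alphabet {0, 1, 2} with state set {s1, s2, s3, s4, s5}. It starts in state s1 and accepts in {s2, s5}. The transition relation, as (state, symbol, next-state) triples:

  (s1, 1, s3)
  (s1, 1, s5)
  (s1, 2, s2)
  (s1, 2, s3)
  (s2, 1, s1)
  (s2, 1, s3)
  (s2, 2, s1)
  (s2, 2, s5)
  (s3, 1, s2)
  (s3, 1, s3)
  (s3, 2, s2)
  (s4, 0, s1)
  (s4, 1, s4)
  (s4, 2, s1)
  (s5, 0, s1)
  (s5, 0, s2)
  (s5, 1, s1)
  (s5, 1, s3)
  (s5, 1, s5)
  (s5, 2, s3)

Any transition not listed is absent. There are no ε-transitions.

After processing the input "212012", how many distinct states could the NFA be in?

2

Start in {s1}.
Read '2': {s1} → {s2, s3}.
Read '1': {s2, s3} → {s1, s2, s3}.
Read '2': {s1, s2, s3} → {s1, s2, s3, s5}.
Read '0': {s1, s2, s3, s5} → {s1, s2}.
Read '1': {s1, s2} → {s1, s3, s5}.
Read '2': {s1, s3, s5} → {s2, s3}.
That set has 2 states.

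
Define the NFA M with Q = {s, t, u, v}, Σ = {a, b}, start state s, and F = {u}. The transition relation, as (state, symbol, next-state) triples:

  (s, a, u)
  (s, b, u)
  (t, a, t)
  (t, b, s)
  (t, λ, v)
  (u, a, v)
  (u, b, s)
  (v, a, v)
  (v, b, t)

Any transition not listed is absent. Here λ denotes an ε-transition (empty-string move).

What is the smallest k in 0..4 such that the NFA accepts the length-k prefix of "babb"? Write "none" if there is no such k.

1

Start in {s}.
Read 'b': s→{u}; now {u}.
None of the earlier sets intersect F, but {u} does.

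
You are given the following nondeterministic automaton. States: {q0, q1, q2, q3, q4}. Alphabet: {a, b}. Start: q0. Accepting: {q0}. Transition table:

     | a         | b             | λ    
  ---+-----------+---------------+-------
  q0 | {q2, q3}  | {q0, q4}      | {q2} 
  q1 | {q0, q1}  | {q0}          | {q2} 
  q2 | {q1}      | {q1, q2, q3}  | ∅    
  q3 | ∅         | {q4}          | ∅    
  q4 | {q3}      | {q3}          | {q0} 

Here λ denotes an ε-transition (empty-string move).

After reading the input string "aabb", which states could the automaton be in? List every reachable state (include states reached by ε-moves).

Start: ε-closure({q0}) = {q0, q2}.
Read 'a': {q0, q2} → {q1, q2, q3}.
Read 'a': {q1, q2, q3} → {q0, q1, q2}.
Read 'b': {q0, q1, q2} → {q0, q1, q2, q3, q4}.
Read 'b': {q0, q1, q2, q3, q4} → {q0, q1, q2, q3, q4}.

{q0, q1, q2, q3, q4}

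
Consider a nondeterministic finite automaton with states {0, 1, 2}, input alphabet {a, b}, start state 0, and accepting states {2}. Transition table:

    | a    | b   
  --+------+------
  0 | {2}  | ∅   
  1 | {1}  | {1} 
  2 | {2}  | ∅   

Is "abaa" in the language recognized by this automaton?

No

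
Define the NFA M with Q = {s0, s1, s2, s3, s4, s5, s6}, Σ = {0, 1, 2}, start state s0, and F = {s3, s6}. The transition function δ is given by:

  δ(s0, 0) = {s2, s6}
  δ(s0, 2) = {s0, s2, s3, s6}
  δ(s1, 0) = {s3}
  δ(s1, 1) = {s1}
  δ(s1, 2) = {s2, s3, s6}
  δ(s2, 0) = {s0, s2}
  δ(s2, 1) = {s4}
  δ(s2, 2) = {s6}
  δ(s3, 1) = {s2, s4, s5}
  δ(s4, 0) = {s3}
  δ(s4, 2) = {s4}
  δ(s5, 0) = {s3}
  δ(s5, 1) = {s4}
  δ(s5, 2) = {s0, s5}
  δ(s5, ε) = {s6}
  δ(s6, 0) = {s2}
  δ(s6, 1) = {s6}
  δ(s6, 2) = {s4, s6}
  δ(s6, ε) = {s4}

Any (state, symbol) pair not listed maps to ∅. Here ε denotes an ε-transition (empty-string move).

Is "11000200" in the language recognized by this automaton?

No

Start in {s0}.
Read '1': s0→∅; now ∅.
The set is empty and remains empty for the remaining 7 symbols.
The final set ∅ contains no accepting state.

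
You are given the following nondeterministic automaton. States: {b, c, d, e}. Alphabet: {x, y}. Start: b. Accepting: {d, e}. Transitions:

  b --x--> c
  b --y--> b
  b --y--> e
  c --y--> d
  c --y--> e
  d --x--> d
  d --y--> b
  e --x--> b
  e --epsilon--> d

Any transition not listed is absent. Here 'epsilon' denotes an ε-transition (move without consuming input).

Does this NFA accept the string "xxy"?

No

Start in {b}.
Read 'x': {b} → {c}.
Read 'x': {c} → ∅.
The set is empty and remains empty for the remaining 1 symbol.
The final set ∅ contains no accepting state.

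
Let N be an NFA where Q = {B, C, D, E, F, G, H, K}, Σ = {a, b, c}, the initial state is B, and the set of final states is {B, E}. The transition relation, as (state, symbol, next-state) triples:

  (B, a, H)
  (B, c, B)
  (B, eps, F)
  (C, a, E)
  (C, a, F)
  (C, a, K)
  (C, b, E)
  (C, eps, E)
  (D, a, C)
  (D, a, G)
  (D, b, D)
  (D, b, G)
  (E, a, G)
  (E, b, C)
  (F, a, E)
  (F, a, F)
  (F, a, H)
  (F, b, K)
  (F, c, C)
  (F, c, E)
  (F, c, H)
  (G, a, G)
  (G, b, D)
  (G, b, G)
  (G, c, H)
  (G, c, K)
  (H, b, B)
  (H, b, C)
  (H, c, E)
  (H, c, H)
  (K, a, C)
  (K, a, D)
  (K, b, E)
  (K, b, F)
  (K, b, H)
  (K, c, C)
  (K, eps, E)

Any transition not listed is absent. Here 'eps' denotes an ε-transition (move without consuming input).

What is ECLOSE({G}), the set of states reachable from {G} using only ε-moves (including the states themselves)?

{G}

Begin with {G}.
No ε-moves leave this set, so the closure equals the set itself.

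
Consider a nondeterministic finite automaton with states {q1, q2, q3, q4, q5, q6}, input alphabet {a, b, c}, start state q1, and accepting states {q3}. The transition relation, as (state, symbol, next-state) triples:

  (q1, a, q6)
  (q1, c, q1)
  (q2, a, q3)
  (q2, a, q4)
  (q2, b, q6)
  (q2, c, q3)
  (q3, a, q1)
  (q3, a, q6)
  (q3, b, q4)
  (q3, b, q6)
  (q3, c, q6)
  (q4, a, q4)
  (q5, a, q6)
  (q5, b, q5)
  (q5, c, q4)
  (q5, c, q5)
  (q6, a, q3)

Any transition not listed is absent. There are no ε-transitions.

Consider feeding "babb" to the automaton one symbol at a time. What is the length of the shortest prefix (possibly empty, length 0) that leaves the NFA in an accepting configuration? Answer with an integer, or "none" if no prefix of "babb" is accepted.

none

Start in {q1}.
Read 'b': q1→∅; now ∅.
The set is empty and remains empty for the remaining 3 symbols.
No reachable set along the way intersects F.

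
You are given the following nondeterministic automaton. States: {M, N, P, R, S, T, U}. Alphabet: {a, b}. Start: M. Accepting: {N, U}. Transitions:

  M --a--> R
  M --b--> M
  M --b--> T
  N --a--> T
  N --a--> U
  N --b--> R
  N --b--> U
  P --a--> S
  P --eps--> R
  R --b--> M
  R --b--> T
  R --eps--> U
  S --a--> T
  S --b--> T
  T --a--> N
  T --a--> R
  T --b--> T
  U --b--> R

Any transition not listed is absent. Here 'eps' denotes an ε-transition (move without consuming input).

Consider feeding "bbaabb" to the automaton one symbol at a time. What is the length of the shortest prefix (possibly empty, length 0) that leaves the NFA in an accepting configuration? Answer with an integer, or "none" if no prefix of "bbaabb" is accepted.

3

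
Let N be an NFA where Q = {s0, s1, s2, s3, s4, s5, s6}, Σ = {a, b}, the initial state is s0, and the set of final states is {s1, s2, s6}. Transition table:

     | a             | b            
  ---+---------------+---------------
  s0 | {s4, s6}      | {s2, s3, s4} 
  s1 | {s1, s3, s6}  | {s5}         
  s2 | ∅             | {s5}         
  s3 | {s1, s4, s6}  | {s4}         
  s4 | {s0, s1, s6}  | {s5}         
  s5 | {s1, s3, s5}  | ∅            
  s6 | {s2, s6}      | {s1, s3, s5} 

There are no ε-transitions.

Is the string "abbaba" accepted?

Start in {s0}.
Read 'a': {s0} → {s4, s6}.
Read 'b': {s4, s6} → {s1, s3, s5}.
Read 'b': {s1, s3, s5} → {s4, s5}.
Read 'a': {s4, s5} → {s0, s1, s3, s5, s6}.
Read 'b': {s0, s1, s3, s5, s6} → {s1, s2, s3, s4, s5}.
Read 'a': {s1, s2, s3, s4, s5} → {s0, s1, s3, s4, s5, s6}.
The final set {s0, s1, s3, s4, s5, s6} contains the accepting states s1, s6.

Yes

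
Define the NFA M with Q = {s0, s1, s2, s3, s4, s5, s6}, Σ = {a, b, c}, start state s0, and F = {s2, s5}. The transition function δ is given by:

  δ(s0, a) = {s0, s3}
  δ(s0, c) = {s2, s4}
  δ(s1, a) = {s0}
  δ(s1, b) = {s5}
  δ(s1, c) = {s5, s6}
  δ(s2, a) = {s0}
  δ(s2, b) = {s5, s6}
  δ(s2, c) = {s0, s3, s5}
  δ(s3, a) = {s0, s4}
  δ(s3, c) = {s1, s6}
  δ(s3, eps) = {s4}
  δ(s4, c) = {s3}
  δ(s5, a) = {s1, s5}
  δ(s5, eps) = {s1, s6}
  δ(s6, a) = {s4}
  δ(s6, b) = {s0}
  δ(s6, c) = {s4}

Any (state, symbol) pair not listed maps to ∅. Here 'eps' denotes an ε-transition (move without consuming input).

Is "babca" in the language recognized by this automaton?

Start in {s0}.
Read 'b': s0→∅; now ∅.
The set is empty and remains empty for the remaining 4 symbols.
The final set ∅ contains no accepting state.

No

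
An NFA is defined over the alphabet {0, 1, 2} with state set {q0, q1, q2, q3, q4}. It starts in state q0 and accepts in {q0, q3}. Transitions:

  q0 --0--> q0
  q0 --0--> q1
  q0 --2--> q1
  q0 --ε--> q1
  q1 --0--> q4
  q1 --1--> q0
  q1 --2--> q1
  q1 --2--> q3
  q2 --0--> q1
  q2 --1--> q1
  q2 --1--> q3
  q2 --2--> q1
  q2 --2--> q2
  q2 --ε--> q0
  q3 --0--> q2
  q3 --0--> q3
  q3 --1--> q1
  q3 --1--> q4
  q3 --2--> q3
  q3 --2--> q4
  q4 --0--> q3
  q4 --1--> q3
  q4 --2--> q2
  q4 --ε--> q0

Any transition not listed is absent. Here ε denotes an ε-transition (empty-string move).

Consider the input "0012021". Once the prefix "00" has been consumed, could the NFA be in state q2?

Start: ε-closure({q0}) = {q0, q1}.
Read '0': q0→{q0, q1}, q1→{q4}; now {q0, q1, q4}.
Read '0': q0→{q0, q1}, q1→{q4}, q4→{q3}; now {q0, q1, q3, q4}.
State q2 is not in {q0, q1, q3, q4}.

No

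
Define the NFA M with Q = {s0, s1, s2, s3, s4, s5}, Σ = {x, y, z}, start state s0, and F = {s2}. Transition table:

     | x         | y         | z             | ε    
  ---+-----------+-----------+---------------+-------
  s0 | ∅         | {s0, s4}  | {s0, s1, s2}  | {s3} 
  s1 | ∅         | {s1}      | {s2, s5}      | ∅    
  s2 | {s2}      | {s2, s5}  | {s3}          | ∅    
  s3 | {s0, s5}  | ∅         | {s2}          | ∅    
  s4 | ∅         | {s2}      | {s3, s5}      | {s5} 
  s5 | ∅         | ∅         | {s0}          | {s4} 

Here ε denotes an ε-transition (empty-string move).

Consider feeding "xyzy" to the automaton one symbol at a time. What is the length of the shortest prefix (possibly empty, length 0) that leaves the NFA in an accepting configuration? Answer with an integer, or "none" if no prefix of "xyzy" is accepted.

2

Start: ε-closure({s0}) = {s0, s3}.
Read 'x': {s0, s3} → {s0, s3, s4, s5}.
Read 'y': {s0, s3, s4, s5} → {s0, s2, s3, s4, s5}.
None of the earlier sets intersect F, but {s0, s2, s3, s4, s5} does.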